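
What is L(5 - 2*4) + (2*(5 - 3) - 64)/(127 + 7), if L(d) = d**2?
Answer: 573/67 ≈ 8.5522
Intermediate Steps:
L(5 - 2*4) + (2*(5 - 3) - 64)/(127 + 7) = (5 - 2*4)**2 + (2*(5 - 3) - 64)/(127 + 7) = (5 - 8)**2 + (2*2 - 64)/134 = (-3)**2 + (4 - 64)*(1/134) = 9 - 60*1/134 = 9 - 30/67 = 573/67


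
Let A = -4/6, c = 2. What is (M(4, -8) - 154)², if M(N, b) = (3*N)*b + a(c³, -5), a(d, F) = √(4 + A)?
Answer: (750 - √30)²/9 ≈ 61590.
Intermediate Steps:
A = -⅔ (A = -4*⅙ = -⅔ ≈ -0.66667)
a(d, F) = √30/3 (a(d, F) = √(4 - ⅔) = √(10/3) = √30/3)
M(N, b) = √30/3 + 3*N*b (M(N, b) = (3*N)*b + √30/3 = 3*N*b + √30/3 = √30/3 + 3*N*b)
(M(4, -8) - 154)² = ((√30/3 + 3*4*(-8)) - 154)² = ((√30/3 - 96) - 154)² = ((-96 + √30/3) - 154)² = (-250 + √30/3)²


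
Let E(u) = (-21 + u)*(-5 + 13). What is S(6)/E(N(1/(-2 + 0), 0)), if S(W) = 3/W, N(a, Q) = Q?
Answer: -1/336 ≈ -0.0029762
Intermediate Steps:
E(u) = -168 + 8*u (E(u) = (-21 + u)*8 = -168 + 8*u)
S(6)/E(N(1/(-2 + 0), 0)) = (3/6)/(-168 + 8*0) = (3*(⅙))/(-168 + 0) = (½)/(-168) = (½)*(-1/168) = -1/336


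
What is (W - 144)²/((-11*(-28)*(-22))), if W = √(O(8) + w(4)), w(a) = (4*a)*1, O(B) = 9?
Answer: -19321/6776 ≈ -2.8514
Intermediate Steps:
w(a) = 4*a
W = 5 (W = √(9 + 4*4) = √(9 + 16) = √25 = 5)
(W - 144)²/((-11*(-28)*(-22))) = (5 - 144)²/((-11*(-28)*(-22))) = (-139)²/((308*(-22))) = 19321/(-6776) = 19321*(-1/6776) = -19321/6776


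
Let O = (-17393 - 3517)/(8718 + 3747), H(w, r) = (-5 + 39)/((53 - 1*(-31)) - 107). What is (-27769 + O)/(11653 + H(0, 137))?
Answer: -530780959/222695535 ≈ -2.3834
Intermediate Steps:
H(w, r) = -34/23 (H(w, r) = 34/((53 + 31) - 107) = 34/(84 - 107) = 34/(-23) = 34*(-1/23) = -34/23)
O = -1394/831 (O = -20910/12465 = -20910*1/12465 = -1394/831 ≈ -1.6775)
(-27769 + O)/(11653 + H(0, 137)) = (-27769 - 1394/831)/(11653 - 34/23) = -23077433/(831*267985/23) = -23077433/831*23/267985 = -530780959/222695535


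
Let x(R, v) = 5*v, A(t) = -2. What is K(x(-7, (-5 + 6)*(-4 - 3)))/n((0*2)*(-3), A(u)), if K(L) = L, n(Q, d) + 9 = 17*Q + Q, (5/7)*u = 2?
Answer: 35/9 ≈ 3.8889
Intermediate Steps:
u = 14/5 (u = (7/5)*2 = 14/5 ≈ 2.8000)
n(Q, d) = -9 + 18*Q (n(Q, d) = -9 + (17*Q + Q) = -9 + 18*Q)
K(x(-7, (-5 + 6)*(-4 - 3)))/n((0*2)*(-3), A(u)) = (5*((-5 + 6)*(-4 - 3)))/(-9 + 18*((0*2)*(-3))) = (5*(1*(-7)))/(-9 + 18*(0*(-3))) = (5*(-7))/(-9 + 18*0) = -35/(-9 + 0) = -35/(-9) = -35*(-⅑) = 35/9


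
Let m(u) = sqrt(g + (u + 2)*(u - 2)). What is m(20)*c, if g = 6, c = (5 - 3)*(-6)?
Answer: -12*sqrt(402) ≈ -240.60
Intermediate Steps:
c = -12 (c = 2*(-6) = -12)
m(u) = sqrt(6 + (-2 + u)*(2 + u)) (m(u) = sqrt(6 + (u + 2)*(u - 2)) = sqrt(6 + (2 + u)*(-2 + u)) = sqrt(6 + (-2 + u)*(2 + u)))
m(20)*c = sqrt(2 + 20**2)*(-12) = sqrt(2 + 400)*(-12) = sqrt(402)*(-12) = -12*sqrt(402)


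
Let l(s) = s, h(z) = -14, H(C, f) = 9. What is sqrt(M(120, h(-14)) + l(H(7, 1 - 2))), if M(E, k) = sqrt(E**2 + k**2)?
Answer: sqrt(9 + 2*sqrt(3649)) ≈ 11.394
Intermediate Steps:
sqrt(M(120, h(-14)) + l(H(7, 1 - 2))) = sqrt(sqrt(120**2 + (-14)**2) + 9) = sqrt(sqrt(14400 + 196) + 9) = sqrt(sqrt(14596) + 9) = sqrt(2*sqrt(3649) + 9) = sqrt(9 + 2*sqrt(3649))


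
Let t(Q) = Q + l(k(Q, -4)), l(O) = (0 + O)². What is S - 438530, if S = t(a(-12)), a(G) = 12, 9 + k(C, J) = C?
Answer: -438509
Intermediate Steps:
k(C, J) = -9 + C
l(O) = O²
t(Q) = Q + (-9 + Q)²
S = 21 (S = 12 + (-9 + 12)² = 12 + 3² = 12 + 9 = 21)
S - 438530 = 21 - 438530 = -438509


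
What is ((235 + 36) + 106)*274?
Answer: 103298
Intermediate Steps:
((235 + 36) + 106)*274 = (271 + 106)*274 = 377*274 = 103298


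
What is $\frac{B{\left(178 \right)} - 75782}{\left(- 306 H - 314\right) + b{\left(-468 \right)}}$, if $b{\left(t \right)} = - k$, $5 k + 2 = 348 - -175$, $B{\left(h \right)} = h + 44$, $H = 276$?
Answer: $\frac{377800}{424371} \approx 0.89026$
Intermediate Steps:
$B{\left(h \right)} = 44 + h$
$k = \frac{521}{5}$ ($k = - \frac{2}{5} + \frac{348 - -175}{5} = - \frac{2}{5} + \frac{348 + 175}{5} = - \frac{2}{5} + \frac{1}{5} \cdot 523 = - \frac{2}{5} + \frac{523}{5} = \frac{521}{5} \approx 104.2$)
$b{\left(t \right)} = - \frac{521}{5}$ ($b{\left(t \right)} = \left(-1\right) \frac{521}{5} = - \frac{521}{5}$)
$\frac{B{\left(178 \right)} - 75782}{\left(- 306 H - 314\right) + b{\left(-468 \right)}} = \frac{\left(44 + 178\right) - 75782}{\left(\left(-306\right) 276 - 314\right) - \frac{521}{5}} = \frac{222 - 75782}{\left(-84456 - 314\right) - \frac{521}{5}} = - \frac{75560}{-84770 - \frac{521}{5}} = - \frac{75560}{- \frac{424371}{5}} = \left(-75560\right) \left(- \frac{5}{424371}\right) = \frac{377800}{424371}$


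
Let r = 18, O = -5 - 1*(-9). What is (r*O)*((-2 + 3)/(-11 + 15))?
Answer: 18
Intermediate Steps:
O = 4 (O = -5 + 9 = 4)
(r*O)*((-2 + 3)/(-11 + 15)) = (18*4)*((-2 + 3)/(-11 + 15)) = 72*(1/4) = 72*(1*(¼)) = 72*(¼) = 18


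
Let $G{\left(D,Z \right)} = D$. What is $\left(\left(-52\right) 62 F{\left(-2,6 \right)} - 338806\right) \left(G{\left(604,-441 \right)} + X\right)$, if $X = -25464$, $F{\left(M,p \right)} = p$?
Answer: $8903609000$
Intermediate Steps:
$\left(\left(-52\right) 62 F{\left(-2,6 \right)} - 338806\right) \left(G{\left(604,-441 \right)} + X\right) = \left(\left(-52\right) 62 \cdot 6 - 338806\right) \left(604 - 25464\right) = \left(\left(-3224\right) 6 - 338806\right) \left(-24860\right) = \left(-19344 - 338806\right) \left(-24860\right) = \left(-358150\right) \left(-24860\right) = 8903609000$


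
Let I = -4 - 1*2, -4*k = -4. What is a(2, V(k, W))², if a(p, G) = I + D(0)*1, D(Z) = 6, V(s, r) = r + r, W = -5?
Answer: 0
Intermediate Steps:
k = 1 (k = -¼*(-4) = 1)
V(s, r) = 2*r
I = -6 (I = -4 - 2 = -6)
a(p, G) = 0 (a(p, G) = -6 + 6*1 = -6 + 6 = 0)
a(2, V(k, W))² = 0² = 0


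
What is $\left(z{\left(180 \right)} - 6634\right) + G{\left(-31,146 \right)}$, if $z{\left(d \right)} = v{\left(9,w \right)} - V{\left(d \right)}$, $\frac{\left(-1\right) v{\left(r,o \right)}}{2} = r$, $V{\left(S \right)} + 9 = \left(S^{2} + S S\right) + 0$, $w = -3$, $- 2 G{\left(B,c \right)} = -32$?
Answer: $-71427$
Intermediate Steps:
$G{\left(B,c \right)} = 16$ ($G{\left(B,c \right)} = \left(- \frac{1}{2}\right) \left(-32\right) = 16$)
$V{\left(S \right)} = -9 + 2 S^{2}$ ($V{\left(S \right)} = -9 + \left(\left(S^{2} + S S\right) + 0\right) = -9 + \left(\left(S^{2} + S^{2}\right) + 0\right) = -9 + \left(2 S^{2} + 0\right) = -9 + 2 S^{2}$)
$v{\left(r,o \right)} = - 2 r$
$z{\left(d \right)} = -9 - 2 d^{2}$ ($z{\left(d \right)} = \left(-2\right) 9 - \left(-9 + 2 d^{2}\right) = -18 - \left(-9 + 2 d^{2}\right) = -9 - 2 d^{2}$)
$\left(z{\left(180 \right)} - 6634\right) + G{\left(-31,146 \right)} = \left(\left(-9 - 2 \cdot 180^{2}\right) - 6634\right) + 16 = \left(\left(-9 - 64800\right) - 6634\right) + 16 = \left(-64809 - 6634\right) + 16 = -71443 + 16 = -71427$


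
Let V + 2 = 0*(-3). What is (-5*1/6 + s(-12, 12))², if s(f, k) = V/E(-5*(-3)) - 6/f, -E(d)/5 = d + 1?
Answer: 1369/14400 ≈ 0.095069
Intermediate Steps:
V = -2 (V = -2 + 0*(-3) = -2 + 0 = -2)
E(d) = -5 - 5*d (E(d) = -5*(d + 1) = -5*(1 + d) = -5 - 5*d)
s(f, k) = 1/40 - 6/f (s(f, k) = -2/(-5 - (-25)*(-3)) - 6/f = -2/(-5 - 5*15) - 6/f = -2/(-5 - 75) - 6/f = -2/(-80) - 6/f = -2*(-1/80) - 6/f = 1/40 - 6/f)
(-5*1/6 + s(-12, 12))² = (-5*1/6 + (1/40)*(-240 - 12)/(-12))² = (-5*⅙ + (1/40)*(-1/12)*(-252))² = (-⅚ + 21/40)² = (-37/120)² = 1369/14400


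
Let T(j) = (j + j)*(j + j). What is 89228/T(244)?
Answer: 22307/59536 ≈ 0.37468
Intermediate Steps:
T(j) = 4*j² (T(j) = (2*j)*(2*j) = 4*j²)
89228/T(244) = 89228/((4*244²)) = 89228/((4*59536)) = 89228/238144 = 89228*(1/238144) = 22307/59536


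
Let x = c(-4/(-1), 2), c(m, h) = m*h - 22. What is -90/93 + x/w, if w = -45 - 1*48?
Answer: -76/93 ≈ -0.81720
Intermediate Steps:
w = -93 (w = -45 - 48 = -93)
c(m, h) = -22 + h*m (c(m, h) = h*m - 22 = -22 + h*m)
x = -14 (x = -22 + 2*(-4/(-1)) = -22 + 2*(-4*(-1)) = -22 + 2*4 = -22 + 8 = -14)
-90/93 + x/w = -90/93 - 14/(-93) = -90*1/93 - 14*(-1/93) = -30/31 + 14/93 = -76/93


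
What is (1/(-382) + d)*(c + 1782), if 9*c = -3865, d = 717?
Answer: 3334099489/3438 ≈ 9.6978e+5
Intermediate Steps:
c = -3865/9 (c = (⅑)*(-3865) = -3865/9 ≈ -429.44)
(1/(-382) + d)*(c + 1782) = (1/(-382) + 717)*(-3865/9 + 1782) = (-1/382 + 717)*(12173/9) = (273893/382)*(12173/9) = 3334099489/3438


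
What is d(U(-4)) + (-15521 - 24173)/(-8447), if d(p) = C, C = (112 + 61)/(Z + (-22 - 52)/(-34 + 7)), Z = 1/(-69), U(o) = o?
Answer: 974688493/14300771 ≈ 68.156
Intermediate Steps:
Z = -1/69 ≈ -0.014493
C = 107433/1693 (C = (112 + 61)/(-1/69 + (-22 - 52)/(-34 + 7)) = 173/(-1/69 - 74/(-27)) = 173/(-1/69 - 74*(-1/27)) = 173/(-1/69 + 74/27) = 173/(1693/621) = 173*(621/1693) = 107433/1693 ≈ 63.457)
d(p) = 107433/1693
d(U(-4)) + (-15521 - 24173)/(-8447) = 107433/1693 + (-15521 - 24173)/(-8447) = 107433/1693 - 39694*(-1/8447) = 107433/1693 + 39694/8447 = 974688493/14300771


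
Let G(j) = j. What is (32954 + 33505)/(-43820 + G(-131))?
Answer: -66459/43951 ≈ -1.5121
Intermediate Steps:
(32954 + 33505)/(-43820 + G(-131)) = (32954 + 33505)/(-43820 - 131) = 66459/(-43951) = 66459*(-1/43951) = -66459/43951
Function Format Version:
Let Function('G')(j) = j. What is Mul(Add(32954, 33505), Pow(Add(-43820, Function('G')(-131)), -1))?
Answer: Rational(-66459, 43951) ≈ -1.5121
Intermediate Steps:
Mul(Add(32954, 33505), Pow(Add(-43820, Function('G')(-131)), -1)) = Mul(Add(32954, 33505), Pow(Add(-43820, -131), -1)) = Mul(66459, Pow(-43951, -1)) = Mul(66459, Rational(-1, 43951)) = Rational(-66459, 43951)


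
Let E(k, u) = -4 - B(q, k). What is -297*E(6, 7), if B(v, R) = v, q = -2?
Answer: 594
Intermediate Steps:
E(k, u) = -2 (E(k, u) = -4 - 1*(-2) = -4 + 2 = -2)
-297*E(6, 7) = -297*(-2) = 594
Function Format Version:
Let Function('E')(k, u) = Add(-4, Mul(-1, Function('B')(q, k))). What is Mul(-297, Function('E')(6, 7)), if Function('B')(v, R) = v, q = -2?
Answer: 594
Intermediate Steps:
Function('E')(k, u) = -2 (Function('E')(k, u) = Add(-4, Mul(-1, -2)) = Add(-4, 2) = -2)
Mul(-297, Function('E')(6, 7)) = Mul(-297, -2) = 594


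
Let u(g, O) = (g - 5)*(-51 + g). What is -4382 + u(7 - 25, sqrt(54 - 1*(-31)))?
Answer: -2795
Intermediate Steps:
u(g, O) = (-51 + g)*(-5 + g) (u(g, O) = (-5 + g)*(-51 + g) = (-51 + g)*(-5 + g))
-4382 + u(7 - 25, sqrt(54 - 1*(-31))) = -4382 + (255 + (7 - 25)**2 - 56*(7 - 25)) = -4382 + (255 + (-18)**2 - 56*(-18)) = -4382 + (255 + 324 + 1008) = -4382 + 1587 = -2795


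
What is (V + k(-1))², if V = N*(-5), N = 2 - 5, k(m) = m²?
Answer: 256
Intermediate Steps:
N = -3
V = 15 (V = -3*(-5) = 15)
(V + k(-1))² = (15 + (-1)²)² = (15 + 1)² = 16² = 256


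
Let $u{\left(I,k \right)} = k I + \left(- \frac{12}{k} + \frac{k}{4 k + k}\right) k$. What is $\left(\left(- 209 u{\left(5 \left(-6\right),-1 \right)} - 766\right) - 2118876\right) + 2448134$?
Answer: $\frac{1623859}{5} \approx 3.2477 \cdot 10^{5}$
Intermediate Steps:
$u{\left(I,k \right)} = I k + k \left(\frac{1}{5} - \frac{12}{k}\right)$ ($u{\left(I,k \right)} = I k + \left(- \frac{12}{k} + \frac{k}{5 k}\right) k = I k + \left(- \frac{12}{k} + k \frac{1}{5 k}\right) k = I k + \left(- \frac{12}{k} + \frac{1}{5}\right) k = I k + \left(\frac{1}{5} - \frac{12}{k}\right) k = I k + k \left(\frac{1}{5} - \frac{12}{k}\right)$)
$\left(\left(- 209 u{\left(5 \left(-6\right),-1 \right)} - 766\right) - 2118876\right) + 2448134 = \left(\left(- 209 \left(-12 + \frac{1}{5} \left(-1\right) + 5 \left(-6\right) \left(-1\right)\right) - 766\right) - 2118876\right) + 2448134 = \left(\left(- 209 \left(-12 - \frac{1}{5} - -30\right) - 766\right) - 2118876\right) + 2448134 = \left(\left(- 209 \left(-12 - \frac{1}{5} + 30\right) - 766\right) - 2118876\right) + 2448134 = \left(\left(\left(-209\right) \frac{89}{5} - 766\right) - 2118876\right) + 2448134 = \left(\left(- \frac{18601}{5} - 766\right) - 2118876\right) + 2448134 = \left(- \frac{22431}{5} - 2118876\right) + 2448134 = - \frac{10616811}{5} + 2448134 = \frac{1623859}{5}$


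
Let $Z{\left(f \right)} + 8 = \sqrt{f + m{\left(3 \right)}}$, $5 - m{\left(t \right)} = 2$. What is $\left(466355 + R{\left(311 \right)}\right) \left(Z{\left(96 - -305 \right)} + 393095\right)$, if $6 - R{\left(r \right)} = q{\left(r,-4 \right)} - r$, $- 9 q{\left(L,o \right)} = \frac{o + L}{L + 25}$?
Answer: $\frac{184910278261615}{1008} + \frac{1411216435 \sqrt{101}}{1512} \approx 1.8345 \cdot 10^{11}$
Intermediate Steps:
$m{\left(t \right)} = 3$ ($m{\left(t \right)} = 5 - 2 = 3$)
$q{\left(L,o \right)} = - \frac{L + o}{9 \left(25 + L\right)}$ ($q{\left(L,o \right)} = - \frac{\left(o + L\right) \frac{1}{L + 25}}{9} = - \frac{\left(L + o\right) \frac{1}{25 + L}}{9} = - \frac{\frac{1}{25 + L} \left(L + o\right)}{9} = - \frac{L + o}{9 \left(25 + L\right)}$)
$R{\left(r \right)} = 6 + r - \frac{4 - r}{9 \left(25 + r\right)}$ ($R{\left(r \right)} = 6 - \left(\frac{- r - -4}{9 \left(25 + r\right)} - r\right) = 6 - \left(\frac{- r + 4}{9 \left(25 + r\right)} - r\right) = 6 - \left(\frac{4 - r}{9 \left(25 + r\right)} - r\right) = 6 - \left(- r + \frac{4 - r}{9 \left(25 + r\right)}\right) = 6 + \left(r - \frac{4 - r}{9 \left(25 + r\right)}\right) = 6 + r - \frac{4 - r}{9 \left(25 + r\right)}$)
$Z{\left(f \right)} = -8 + \sqrt{3 + f}$ ($Z{\left(f \right)} = -8 + \sqrt{f + 3} = -8 + \sqrt{3 + f}$)
$\left(466355 + R{\left(311 \right)}\right) \left(Z{\left(96 - -305 \right)} + 393095\right) = \left(466355 + \frac{1346 + 9 \cdot 311^{2} + 280 \cdot 311}{9 \left(25 + 311\right)}\right) \left(\left(-8 + \sqrt{3 + \left(96 - -305\right)}\right) + 393095\right) = \left(466355 + \frac{1346 + 9 \cdot 96721 + 87080}{9 \cdot 336}\right) \left(\left(-8 + \sqrt{3 + \left(96 + 305\right)}\right) + 393095\right) = \left(466355 + \frac{1}{9} \cdot \frac{1}{336} \left(1346 + 870489 + 87080\right)\right) \left(\left(-8 + \sqrt{3 + 401}\right) + 393095\right) = \left(466355 + \frac{1}{9} \cdot \frac{1}{336} \cdot 958915\right) \left(\left(-8 + \sqrt{404}\right) + 393095\right) = \left(466355 + \frac{958915}{3024}\right) \left(\left(-8 + 2 \sqrt{101}\right) + 393095\right) = \frac{1411216435 \left(393087 + 2 \sqrt{101}\right)}{3024} = \frac{184910278261615}{1008} + \frac{1411216435 \sqrt{101}}{1512}$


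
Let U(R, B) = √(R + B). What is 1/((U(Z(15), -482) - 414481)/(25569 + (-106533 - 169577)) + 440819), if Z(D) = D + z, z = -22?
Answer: 27670661903329960/12197799286357493954089 + 250541*I*√489/12197799286357493954089 ≈ 2.2685e-6 + 4.542e-16*I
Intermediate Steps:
Z(D) = -22 + D (Z(D) = D - 22 = -22 + D)
U(R, B) = √(B + R)
1/((U(Z(15), -482) - 414481)/(25569 + (-106533 - 169577)) + 440819) = 1/((√(-482 + (-22 + 15)) - 414481)/(25569 + (-106533 - 169577)) + 440819) = 1/((√(-482 - 7) - 414481)/(25569 - 276110) + 440819) = 1/((√(-489) - 414481)/(-250541) + 440819) = 1/((I*√489 - 414481)*(-1/250541) + 440819) = 1/((-414481 + I*√489)*(-1/250541) + 440819) = 1/((414481/250541 - I*√489/250541) + 440819) = 1/(110443647560/250541 - I*√489/250541)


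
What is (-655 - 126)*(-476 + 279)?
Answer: 153857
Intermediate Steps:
(-655 - 126)*(-476 + 279) = -781*(-197) = 153857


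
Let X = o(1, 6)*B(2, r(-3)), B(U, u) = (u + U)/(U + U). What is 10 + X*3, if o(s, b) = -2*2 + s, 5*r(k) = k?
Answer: 137/20 ≈ 6.8500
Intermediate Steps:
r(k) = k/5
B(U, u) = (U + u)/(2*U) (B(U, u) = (U + u)/((2*U)) = (U + u)*(1/(2*U)) = (U + u)/(2*U))
o(s, b) = -4 + s
X = -21/20 (X = (-4 + 1)*((½)*(2 + (⅕)*(-3))/2) = -3*(2 - ⅗)/(2*2) = -3*7/(2*2*5) = -3*7/20 = -21/20 ≈ -1.0500)
10 + X*3 = 10 - 21/20*3 = 10 - 63/20 = 137/20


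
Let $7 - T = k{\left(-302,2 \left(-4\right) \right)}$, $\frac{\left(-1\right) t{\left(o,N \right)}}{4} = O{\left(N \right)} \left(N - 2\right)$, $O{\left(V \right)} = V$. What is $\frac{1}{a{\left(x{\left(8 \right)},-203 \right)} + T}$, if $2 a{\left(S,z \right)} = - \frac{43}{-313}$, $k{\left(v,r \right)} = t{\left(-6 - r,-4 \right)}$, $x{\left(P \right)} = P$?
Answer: $\frac{626}{64521} \approx 0.0097023$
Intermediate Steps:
$t{\left(o,N \right)} = - 4 N \left(-2 + N\right)$ ($t{\left(o,N \right)} = - 4 N \left(N - 2\right) = - 4 N \left(-2 + N\right)$)
$k{\left(v,r \right)} = -96$ ($k{\left(v,r \right)} = 4 \left(-4\right) \left(2 - -4\right) = 4 \left(-4\right) \left(2 + 4\right) = 4 \left(-4\right) 6 = -96$)
$a{\left(S,z \right)} = \frac{43}{626}$ ($a{\left(S,z \right)} = \frac{\left(-43\right) \frac{1}{-313}}{2} = \frac{\left(-43\right) \left(- \frac{1}{313}\right)}{2} = \frac{1}{2} \cdot \frac{43}{313} = \frac{43}{626}$)
$T = 103$ ($T = 7 - -96 = 7 + 96 = 103$)
$\frac{1}{a{\left(x{\left(8 \right)},-203 \right)} + T} = \frac{1}{\frac{43}{626} + 103} = \frac{1}{\frac{64521}{626}} = \frac{626}{64521}$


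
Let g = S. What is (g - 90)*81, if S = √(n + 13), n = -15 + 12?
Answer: -7290 + 81*√10 ≈ -7033.9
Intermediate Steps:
n = -3
S = √10 (S = √(-3 + 13) = √10 ≈ 3.1623)
g = √10 ≈ 3.1623
(g - 90)*81 = (√10 - 90)*81 = (-90 + √10)*81 = -7290 + 81*√10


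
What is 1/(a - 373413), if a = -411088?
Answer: -1/784501 ≈ -1.2747e-6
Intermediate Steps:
1/(a - 373413) = 1/(-411088 - 373413) = 1/(-784501) = -1/784501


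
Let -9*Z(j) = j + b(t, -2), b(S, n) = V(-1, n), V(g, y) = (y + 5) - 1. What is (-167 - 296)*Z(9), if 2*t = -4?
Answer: 5093/9 ≈ 565.89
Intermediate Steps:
t = -2 (t = (1/2)*(-4) = -2)
V(g, y) = 4 + y (V(g, y) = (5 + y) - 1 = 4 + y)
b(S, n) = 4 + n
Z(j) = -2/9 - j/9 (Z(j) = -(j + (4 - 2))/9 = -(j + 2)/9 = -(2 + j)/9 = -2/9 - j/9)
(-167 - 296)*Z(9) = (-167 - 296)*(-2/9 - 1/9*9) = -463*(-2/9 - 1) = -463*(-11/9) = 5093/9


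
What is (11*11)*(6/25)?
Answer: 726/25 ≈ 29.040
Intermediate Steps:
(11*11)*(6/25) = 121*(6*(1/25)) = 121*(6/25) = 726/25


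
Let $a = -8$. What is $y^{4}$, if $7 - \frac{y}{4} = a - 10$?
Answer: $100000000$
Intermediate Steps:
$y = 100$ ($y = 28 - 4 \left(-8 - 10\right) = 28 - -72 = 28 + 72 = 100$)
$y^{4} = 100^{4} = 100000000$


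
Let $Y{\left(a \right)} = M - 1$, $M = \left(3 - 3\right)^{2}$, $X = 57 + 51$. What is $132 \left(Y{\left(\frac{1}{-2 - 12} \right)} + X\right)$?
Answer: $14124$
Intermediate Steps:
$X = 108$
$M = 0$ ($M = 0^{2} = 0$)
$Y{\left(a \right)} = -1$ ($Y{\left(a \right)} = 0 - 1 = -1$)
$132 \left(Y{\left(\frac{1}{-2 - 12} \right)} + X\right) = 132 \left(-1 + 108\right) = 132 \cdot 107 = 14124$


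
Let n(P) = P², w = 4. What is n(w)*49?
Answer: 784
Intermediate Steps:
n(w)*49 = 4²*49 = 16*49 = 784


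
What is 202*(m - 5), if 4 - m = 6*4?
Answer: -5050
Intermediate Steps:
m = -20 (m = 4 - 6*4 = 4 - 1*24 = 4 - 24 = -20)
202*(m - 5) = 202*(-20 - 5) = 202*(-25) = -5050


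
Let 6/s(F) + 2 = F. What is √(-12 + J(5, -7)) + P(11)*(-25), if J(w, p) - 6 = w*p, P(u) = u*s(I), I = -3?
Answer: 330 + I*√41 ≈ 330.0 + 6.4031*I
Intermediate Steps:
s(F) = 6/(-2 + F)
P(u) = -6*u/5 (P(u) = u*(6/(-2 - 3)) = u*(6/(-5)) = u*(6*(-⅕)) = u*(-6/5) = -6*u/5)
J(w, p) = 6 + p*w (J(w, p) = 6 + w*p = 6 + p*w)
√(-12 + J(5, -7)) + P(11)*(-25) = √(-12 + (6 - 7*5)) - 6/5*11*(-25) = √(-12 + (6 - 35)) - 66/5*(-25) = √(-12 - 29) + 330 = √(-41) + 330 = I*√41 + 330 = 330 + I*√41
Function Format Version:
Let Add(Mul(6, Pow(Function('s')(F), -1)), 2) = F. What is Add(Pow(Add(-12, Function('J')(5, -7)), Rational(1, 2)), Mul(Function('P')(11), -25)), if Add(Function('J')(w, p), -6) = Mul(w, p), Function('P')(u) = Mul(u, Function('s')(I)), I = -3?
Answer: Add(330, Mul(I, Pow(41, Rational(1, 2)))) ≈ Add(330.00, Mul(6.4031, I))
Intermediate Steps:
Function('s')(F) = Mul(6, Pow(Add(-2, F), -1))
Function('P')(u) = Mul(Rational(-6, 5), u) (Function('P')(u) = Mul(u, Mul(6, Pow(Add(-2, -3), -1))) = Mul(u, Mul(6, Pow(-5, -1))) = Mul(u, Mul(6, Rational(-1, 5))) = Mul(u, Rational(-6, 5)) = Mul(Rational(-6, 5), u))
Function('J')(w, p) = Add(6, Mul(p, w)) (Function('J')(w, p) = Add(6, Mul(w, p)) = Add(6, Mul(p, w)))
Add(Pow(Add(-12, Function('J')(5, -7)), Rational(1, 2)), Mul(Function('P')(11), -25)) = Add(Pow(Add(-12, Add(6, Mul(-7, 5))), Rational(1, 2)), Mul(Mul(Rational(-6, 5), 11), -25)) = Add(Pow(Add(-12, Add(6, -35)), Rational(1, 2)), Mul(Rational(-66, 5), -25)) = Add(Pow(Add(-12, -29), Rational(1, 2)), 330) = Add(Pow(-41, Rational(1, 2)), 330) = Add(Mul(I, Pow(41, Rational(1, 2))), 330) = Add(330, Mul(I, Pow(41, Rational(1, 2))))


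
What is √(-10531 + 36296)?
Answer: √25765 ≈ 160.51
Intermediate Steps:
√(-10531 + 36296) = √25765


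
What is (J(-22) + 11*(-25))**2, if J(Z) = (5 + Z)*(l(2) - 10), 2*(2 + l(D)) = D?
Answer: 7744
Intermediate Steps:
l(D) = -2 + D/2
J(Z) = -55 - 11*Z (J(Z) = (5 + Z)*((-2 + (1/2)*2) - 10) = (5 + Z)*((-2 + 1) - 10) = (5 + Z)*(-1 - 10) = (5 + Z)*(-11) = -55 - 11*Z)
(J(-22) + 11*(-25))**2 = ((-55 - 11*(-22)) + 11*(-25))**2 = ((-55 + 242) - 275)**2 = (187 - 275)**2 = (-88)**2 = 7744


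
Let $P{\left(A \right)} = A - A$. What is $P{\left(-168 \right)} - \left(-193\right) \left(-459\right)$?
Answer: $-88587$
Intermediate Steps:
$P{\left(A \right)} = 0$
$P{\left(-168 \right)} - \left(-193\right) \left(-459\right) = 0 - \left(-193\right) \left(-459\right) = 0 - 88587 = -88587$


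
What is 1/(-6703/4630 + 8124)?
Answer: 4630/37607417 ≈ 0.00012311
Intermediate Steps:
1/(-6703/4630 + 8124) = 1/(37607417/4630) = 4630/37607417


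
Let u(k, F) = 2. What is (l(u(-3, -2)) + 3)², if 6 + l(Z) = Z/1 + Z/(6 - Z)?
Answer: ¼ ≈ 0.25000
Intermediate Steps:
l(Z) = -6 + Z + Z/(6 - Z) (l(Z) = -6 + (Z/1 + Z/(6 - Z)) = -6 + (Z*1 + Z/(6 - Z)) = -6 + (Z + Z/(6 - Z)) = -6 + Z + Z/(6 - Z))
(l(u(-3, -2)) + 3)² = ((-6 + 2 - 1*2/(-6 + 2)) + 3)² = ((-6 + 2 - 1*2/(-4)) + 3)² = ((-6 + 2 - 1*2*(-¼)) + 3)² = ((-6 + 2 + ½) + 3)² = (-7/2 + 3)² = (-½)² = ¼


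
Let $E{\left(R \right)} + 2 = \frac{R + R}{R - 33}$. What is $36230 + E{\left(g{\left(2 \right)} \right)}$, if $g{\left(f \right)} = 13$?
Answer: $\frac{362267}{10} \approx 36227.0$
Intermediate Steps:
$E{\left(R \right)} = -2 + \frac{2 R}{-33 + R}$ ($E{\left(R \right)} = -2 + \frac{R + R}{R - 33} = -2 + \frac{2 R}{-33 + R}$)
$36230 + E{\left(g{\left(2 \right)} \right)} = 36230 + \frac{66}{-33 + 13} = 36230 + \frac{66}{-20} = 36230 + 66 \left(- \frac{1}{20}\right) = 36230 - \frac{33}{10} = \frac{362267}{10}$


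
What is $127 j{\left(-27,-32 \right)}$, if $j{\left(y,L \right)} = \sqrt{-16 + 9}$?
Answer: $127 i \sqrt{7} \approx 336.01 i$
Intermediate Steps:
$j{\left(y,L \right)} = i \sqrt{7}$ ($j{\left(y,L \right)} = \sqrt{-7} = i \sqrt{7}$)
$127 j{\left(-27,-32 \right)} = 127 i \sqrt{7}$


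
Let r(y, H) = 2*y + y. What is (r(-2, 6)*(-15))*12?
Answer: 1080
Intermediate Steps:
r(y, H) = 3*y
(r(-2, 6)*(-15))*12 = ((3*(-2))*(-15))*12 = -6*(-15)*12 = 90*12 = 1080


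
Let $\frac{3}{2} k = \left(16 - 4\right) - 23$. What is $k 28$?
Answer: $- \frac{616}{3} \approx -205.33$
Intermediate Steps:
$k = - \frac{22}{3}$ ($k = \frac{2 \left(\left(16 - 4\right) - 23\right)}{3} = \frac{2 \left(12 - 23\right)}{3} = \frac{2}{3} \left(-11\right) = - \frac{22}{3} \approx -7.3333$)
$k 28 = \left(- \frac{22}{3}\right) 28 = - \frac{616}{3}$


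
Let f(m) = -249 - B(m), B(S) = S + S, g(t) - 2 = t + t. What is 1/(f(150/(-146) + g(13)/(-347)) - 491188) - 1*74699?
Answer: -929893079313122/12448534509 ≈ -74699.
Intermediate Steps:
g(t) = 2 + 2*t (g(t) = 2 + (t + t) = 2 + 2*t)
B(S) = 2*S
f(m) = -249 - 2*m
1/(f(150/(-146) + g(13)/(-347)) - 491188) - 1*74699 = 1/((-249 - 2*(150/(-146) + (2 + 2*13)/(-347))) - 491188) - 1*74699 = 1/((-249 - 2*(150*(-1/146) + (2 + 26)*(-1/347))) - 491188) - 74699 = 1/((-249 - 2*(-75/73 + 28*(-1/347))) - 491188) - 74699 = 1/((-249 - 2*(-75/73 - 28/347)) - 491188) - 74699 = 1/((-249 - 2*(-28069/25331)) - 491188) - 74699 = 1/((-249 + 56138/25331) - 491188) - 74699 = 1/(-6251281/25331 - 491188) - 74699 = 1/(-12448534509/25331) - 74699 = -25331/12448534509 - 74699 = -929893079313122/12448534509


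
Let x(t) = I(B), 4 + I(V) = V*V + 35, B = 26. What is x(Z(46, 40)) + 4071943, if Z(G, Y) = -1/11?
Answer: 4072650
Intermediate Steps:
Z(G, Y) = -1/11 (Z(G, Y) = -1*1/11 = -1/11)
I(V) = 31 + V**2 (I(V) = -4 + (V*V + 35) = -4 + (V**2 + 35) = -4 + (35 + V**2) = 31 + V**2)
x(t) = 707 (x(t) = 31 + 26**2 = 31 + 676 = 707)
x(Z(46, 40)) + 4071943 = 707 + 4071943 = 4072650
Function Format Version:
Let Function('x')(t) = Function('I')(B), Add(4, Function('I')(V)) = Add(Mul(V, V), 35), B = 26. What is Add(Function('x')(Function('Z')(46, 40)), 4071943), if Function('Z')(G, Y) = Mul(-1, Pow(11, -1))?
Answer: 4072650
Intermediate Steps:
Function('Z')(G, Y) = Rational(-1, 11) (Function('Z')(G, Y) = Mul(-1, Rational(1, 11)) = Rational(-1, 11))
Function('I')(V) = Add(31, Pow(V, 2)) (Function('I')(V) = Add(-4, Add(Mul(V, V), 35)) = Add(-4, Add(Pow(V, 2), 35)) = Add(-4, Add(35, Pow(V, 2))) = Add(31, Pow(V, 2)))
Function('x')(t) = 707 (Function('x')(t) = Add(31, Pow(26, 2)) = Add(31, 676) = 707)
Add(Function('x')(Function('Z')(46, 40)), 4071943) = Add(707, 4071943) = 4072650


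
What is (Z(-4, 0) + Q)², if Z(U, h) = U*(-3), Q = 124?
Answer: 18496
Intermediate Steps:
Z(U, h) = -3*U
(Z(-4, 0) + Q)² = (-3*(-4) + 124)² = (12 + 124)² = 136² = 18496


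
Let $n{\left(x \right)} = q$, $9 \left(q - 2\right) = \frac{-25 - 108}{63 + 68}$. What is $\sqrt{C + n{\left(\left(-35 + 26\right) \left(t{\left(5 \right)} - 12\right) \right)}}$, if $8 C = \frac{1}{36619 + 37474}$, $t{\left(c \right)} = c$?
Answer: $\frac{\sqrt{25602126613055914}}{116474196} \approx 1.3738$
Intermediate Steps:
$q = \frac{2225}{1179}$ ($q = 2 + \frac{\left(-25 - 108\right) \frac{1}{63 + 68}}{9} = 2 + \frac{\left(-133\right) \frac{1}{131}}{9} = 2 + \frac{1}{9} \left(- \frac{133}{131}\right) = 2 - \frac{133}{1179} = \frac{2225}{1179} \approx 1.8872$)
$C = \frac{1}{592744}$ ($C = \frac{1}{8 \left(36619 + 37474\right)} = \frac{1}{8 \cdot 74093} = \frac{1}{8} \cdot \frac{1}{74093} = \frac{1}{592744} \approx 1.6871 \cdot 10^{-6}$)
$n{\left(x \right)} = \frac{2225}{1179}$
$\sqrt{C + n{\left(\left(-35 + 26\right) \left(t{\left(5 \right)} - 12\right) \right)}} = \sqrt{\frac{1}{592744} + \frac{2225}{1179}} = \sqrt{\frac{1318856579}{698845176}} = \frac{\sqrt{25602126613055914}}{116474196}$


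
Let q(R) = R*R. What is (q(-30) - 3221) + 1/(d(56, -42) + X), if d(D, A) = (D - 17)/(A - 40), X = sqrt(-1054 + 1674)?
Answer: -9672437041/4167359 + 13448*sqrt(155)/4167359 ≈ -2321.0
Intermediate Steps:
q(R) = R**2
X = 2*sqrt(155) (X = sqrt(620) = 2*sqrt(155) ≈ 24.900)
d(D, A) = (-17 + D)/(-40 + A)
(q(-30) - 3221) + 1/(d(56, -42) + X) = ((-30)**2 - 3221) + 1/((-17 + 56)/(-40 - 42) + 2*sqrt(155)) = (900 - 3221) + 1/(39/(-82) + 2*sqrt(155)) = -2321 + 1/(-1/82*39 + 2*sqrt(155)) = -2321 + 1/(-39/82 + 2*sqrt(155))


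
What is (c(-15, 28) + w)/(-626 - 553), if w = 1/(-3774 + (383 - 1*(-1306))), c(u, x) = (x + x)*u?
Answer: 1751401/2458215 ≈ 0.71247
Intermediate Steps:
c(u, x) = 2*u*x (c(u, x) = (2*x)*u = 2*u*x)
w = -1/2085 (w = 1/(-3774 + (383 + 1306)) = 1/(-3774 + 1689) = 1/(-2085) = -1/2085 ≈ -0.00047962)
(c(-15, 28) + w)/(-626 - 553) = (2*(-15)*28 - 1/2085)/(-626 - 553) = (-840 - 1/2085)/(-1179) = -1751401/2085*(-1/1179) = 1751401/2458215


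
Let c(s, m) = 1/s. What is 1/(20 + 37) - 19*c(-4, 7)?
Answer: 1087/228 ≈ 4.7675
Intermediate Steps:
1/(20 + 37) - 19*c(-4, 7) = 1/(20 + 37) - 19/(-4) = 1/57 - 19*(-¼) = 1/57 + 19/4 = 1087/228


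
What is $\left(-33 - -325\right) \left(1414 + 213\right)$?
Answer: $475084$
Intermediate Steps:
$\left(-33 - -325\right) \left(1414 + 213\right) = \left(-33 + 325\right) 1627 = 292 \cdot 1627 = 475084$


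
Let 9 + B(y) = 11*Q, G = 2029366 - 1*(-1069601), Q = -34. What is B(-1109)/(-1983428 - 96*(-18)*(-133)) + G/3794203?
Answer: 6860248090433/8397527378156 ≈ 0.81694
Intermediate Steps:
G = 3098967 (G = 2029366 + 1069601 = 3098967)
B(y) = -383 (B(y) = -9 + 11*(-34) = -9 - 374 = -383)
B(-1109)/(-1983428 - 96*(-18)*(-133)) + G/3794203 = -383/(-1983428 - 96*(-18)*(-133)) + 3098967/3794203 = -383/(-1983428 + 1728*(-133)) + 3098967*(1/3794203) = -383/(-1983428 - 229824) + 3098967/3794203 = -383/(-2213252) + 3098967/3794203 = -383*(-1/2213252) + 3098967/3794203 = 383/2213252 + 3098967/3794203 = 6860248090433/8397527378156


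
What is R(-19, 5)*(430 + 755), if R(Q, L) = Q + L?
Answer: -16590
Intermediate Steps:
R(Q, L) = L + Q
R(-19, 5)*(430 + 755) = (5 - 19)*(430 + 755) = -14*1185 = -16590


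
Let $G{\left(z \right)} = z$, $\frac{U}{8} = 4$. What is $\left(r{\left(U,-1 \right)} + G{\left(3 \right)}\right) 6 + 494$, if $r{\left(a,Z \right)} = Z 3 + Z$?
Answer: $488$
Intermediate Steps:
$U = 32$ ($U = 8 \cdot 4 = 32$)
$r{\left(a,Z \right)} = 4 Z$ ($r{\left(a,Z \right)} = 3 Z + Z = 4 Z$)
$\left(r{\left(U,-1 \right)} + G{\left(3 \right)}\right) 6 + 494 = \left(4 \left(-1\right) + 3\right) 6 + 494 = \left(-4 + 3\right) 6 + 494 = \left(-1\right) 6 + 494 = -6 + 494 = 488$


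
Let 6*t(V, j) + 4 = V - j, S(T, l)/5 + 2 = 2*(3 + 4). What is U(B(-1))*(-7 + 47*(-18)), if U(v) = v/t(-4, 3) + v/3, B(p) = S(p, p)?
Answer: 119420/11 ≈ 10856.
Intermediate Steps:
S(T, l) = 60 (S(T, l) = -10 + 5*(2*(3 + 4)) = -10 + 5*(2*7) = -10 + 5*14 = -10 + 70 = 60)
B(p) = 60
t(V, j) = -⅔ - j/6 + V/6 (t(V, j) = -⅔ + (V - j)/6 = -⅔ + (-j/6 + V/6) = -⅔ - j/6 + V/6)
U(v) = -7*v/33 (U(v) = v/(-⅔ - ⅙*3 + (⅙)*(-4)) + v/3 = v/(-⅔ - ½ - ⅔) + v*(⅓) = v/(-11/6) + v/3 = v*(-6/11) + v/3 = -6*v/11 + v/3 = -7*v/33)
U(B(-1))*(-7 + 47*(-18)) = (-7/33*60)*(-7 + 47*(-18)) = -140*(-7 - 846)/11 = -140/11*(-853) = 119420/11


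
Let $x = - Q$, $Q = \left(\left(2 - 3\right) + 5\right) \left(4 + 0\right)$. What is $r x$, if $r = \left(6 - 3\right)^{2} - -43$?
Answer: $-832$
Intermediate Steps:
$Q = 16$ ($Q = \left(-1 + 5\right) 4 = 4 \cdot 4 = 16$)
$r = 52$ ($r = 3^{2} + 43 = 9 + 43 = 52$)
$x = -16$ ($x = \left(-1\right) 16 = -16$)
$r x = 52 \left(-16\right) = -832$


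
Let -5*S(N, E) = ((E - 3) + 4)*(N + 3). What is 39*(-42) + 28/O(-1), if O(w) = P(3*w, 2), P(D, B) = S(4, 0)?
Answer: -1658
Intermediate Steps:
S(N, E) = -(1 + E)*(3 + N)/5 (S(N, E) = -((E - 3) + 4)*(N + 3)/5 = -((-3 + E) + 4)*(3 + N)/5 = -(1 + E)*(3 + N)/5)
P(D, B) = -7/5 (P(D, B) = -⅗ - ⅗*0 - ⅕*4 - ⅕*0*4 = -⅗ + 0 - ⅘ + 0 = -7/5)
O(w) = -7/5
39*(-42) + 28/O(-1) = 39*(-42) + 28/(-7/5) = -1638 + 28*(-5/7) = -1638 - 20 = -1658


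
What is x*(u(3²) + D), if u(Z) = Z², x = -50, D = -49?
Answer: -1600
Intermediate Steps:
x*(u(3²) + D) = -50*((3²)² - 49) = -50*(9² - 49) = -50*(81 - 49) = -50*32 = -1600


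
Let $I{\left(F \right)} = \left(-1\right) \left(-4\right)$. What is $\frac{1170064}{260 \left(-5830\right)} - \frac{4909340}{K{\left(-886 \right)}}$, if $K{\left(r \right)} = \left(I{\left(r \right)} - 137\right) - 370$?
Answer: $\frac{930123628726}{95305925} \approx 9759.3$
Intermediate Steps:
$I{\left(F \right)} = 4$
$K{\left(r \right)} = -503$ ($K{\left(r \right)} = \left(4 - 137\right) - 370 = -133 - 370 = -503$)
$\frac{1170064}{260 \left(-5830\right)} - \frac{4909340}{K{\left(-886 \right)}} = \frac{1170064}{260 \left(-5830\right)} - \frac{4909340}{-503} = \frac{1170064}{-1515800} - - \frac{4909340}{503} = 1170064 \left(- \frac{1}{1515800}\right) + \frac{4909340}{503} = - \frac{146258}{189475} + \frac{4909340}{503} = \frac{930123628726}{95305925}$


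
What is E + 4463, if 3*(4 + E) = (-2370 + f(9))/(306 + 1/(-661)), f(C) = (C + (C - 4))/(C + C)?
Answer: 24337195642/5461155 ≈ 4456.4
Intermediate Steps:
f(C) = (-4 + 2*C)/(2*C) (f(C) = (C + (-4 + C))/((2*C)) = (-4 + 2*C)*(1/(2*C)) = (-4 + 2*C)/(2*C))
E = -35939123/5461155 (E = -4 + ((-2370 + (-2 + 9)/9)/(306 + 1/(-661)))/3 = -4 + ((-2370 + (⅑)*7)/(306 - 1/661))/3 = -4 + ((-2370 + 7/9)/(202265/661))/3 = -4 + (-21323/9*661/202265)/3 = -4 + (⅓)*(-14094503/1820385) = -4 - 14094503/5461155 = -35939123/5461155 ≈ -6.5809)
E + 4463 = -35939123/5461155 + 4463 = 24337195642/5461155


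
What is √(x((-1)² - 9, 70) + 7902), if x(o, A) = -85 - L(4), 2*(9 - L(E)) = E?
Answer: √7810 ≈ 88.374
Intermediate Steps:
L(E) = 9 - E/2
x(o, A) = -92 (x(o, A) = -85 - (9 - ½*4) = -85 - (9 - 2) = -85 - 1*7 = -85 - 7 = -92)
√(x((-1)² - 9, 70) + 7902) = √(-92 + 7902) = √7810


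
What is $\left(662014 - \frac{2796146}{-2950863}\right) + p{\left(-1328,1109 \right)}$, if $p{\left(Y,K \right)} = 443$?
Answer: $\frac{1954822646537}{2950863} \approx 6.6246 \cdot 10^{5}$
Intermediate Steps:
$\left(662014 - \frac{2796146}{-2950863}\right) + p{\left(-1328,1109 \right)} = \left(662014 - \frac{2796146}{-2950863}\right) + 443 = \left(662014 - - \frac{2796146}{2950863}\right) + 443 = \left(662014 + \frac{2796146}{2950863}\right) + 443 = \frac{1953515414228}{2950863} + 443 = \frac{1954822646537}{2950863}$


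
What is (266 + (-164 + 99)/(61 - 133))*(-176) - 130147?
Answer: -1594097/9 ≈ -1.7712e+5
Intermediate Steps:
(266 + (-164 + 99)/(61 - 133))*(-176) - 130147 = (266 - 65/(-72))*(-176) - 130147 = (266 - 65*(-1/72))*(-176) - 130147 = (266 + 65/72)*(-176) - 130147 = (19217/72)*(-176) - 130147 = -422774/9 - 130147 = -1594097/9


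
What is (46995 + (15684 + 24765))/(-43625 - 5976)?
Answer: -87444/49601 ≈ -1.7629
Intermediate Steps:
(46995 + (15684 + 24765))/(-43625 - 5976) = (46995 + 40449)/(-49601) = 87444*(-1/49601) = -87444/49601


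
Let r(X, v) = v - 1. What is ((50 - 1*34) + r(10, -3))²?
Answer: 144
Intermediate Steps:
r(X, v) = -1 + v
((50 - 1*34) + r(10, -3))² = ((50 - 1*34) + (-1 - 3))² = ((50 - 34) - 4)² = (16 - 4)² = 12² = 144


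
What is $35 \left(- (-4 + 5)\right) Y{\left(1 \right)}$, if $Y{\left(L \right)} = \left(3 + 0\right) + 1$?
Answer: $-140$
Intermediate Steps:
$Y{\left(L \right)} = 4$ ($Y{\left(L \right)} = 3 + 1 = 4$)
$35 \left(- (-4 + 5)\right) Y{\left(1 \right)} = 35 \left(- (-4 + 5)\right) 4 = 35 \left(\left(-1\right) 1\right) 4 = 35 \left(-1\right) 4 = \left(-35\right) 4 = -140$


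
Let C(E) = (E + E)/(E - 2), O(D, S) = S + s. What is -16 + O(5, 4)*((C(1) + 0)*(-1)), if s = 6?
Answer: 4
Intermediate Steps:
O(D, S) = 6 + S (O(D, S) = S + 6 = 6 + S)
C(E) = 2*E/(-2 + E) (C(E) = (2*E)/(-2 + E) = 2*E/(-2 + E))
-16 + O(5, 4)*((C(1) + 0)*(-1)) = -16 + (6 + 4)*((2*1/(-2 + 1) + 0)*(-1)) = -16 + 10*((2*1/(-1) + 0)*(-1)) = -16 + 10*((2*1*(-1) + 0)*(-1)) = -16 + 10*((-2 + 0)*(-1)) = -16 + 10*(-2*(-1)) = -16 + 10*2 = -16 + 20 = 4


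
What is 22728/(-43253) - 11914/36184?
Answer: -668853097/782533276 ≈ -0.85473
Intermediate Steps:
22728/(-43253) - 11914/36184 = 22728*(-1/43253) - 11914*1/36184 = -22728/43253 - 5957/18092 = -668853097/782533276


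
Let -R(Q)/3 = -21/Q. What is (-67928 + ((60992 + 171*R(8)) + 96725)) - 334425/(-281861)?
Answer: 205503302585/2254888 ≈ 91137.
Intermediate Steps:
R(Q) = 63/Q (R(Q) = -(-63)/Q = 63/Q)
(-67928 + ((60992 + 171*R(8)) + 96725)) - 334425/(-281861) = (-67928 + ((60992 + 171*(63/8)) + 96725)) - 334425/(-281861) = (-67928 + ((60992 + 171*(63*(⅛))) + 96725)) - 334425*(-1/281861) = (-67928 + ((60992 + 171*(63/8)) + 96725)) + 334425/281861 = (-67928 + ((60992 + 10773/8) + 96725)) + 334425/281861 = (-67928 + (498709/8 + 96725)) + 334425/281861 = (-67928 + 1272509/8) + 334425/281861 = 729085/8 + 334425/281861 = 205503302585/2254888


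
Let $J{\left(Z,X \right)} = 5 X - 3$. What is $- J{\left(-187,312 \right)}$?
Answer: $-1557$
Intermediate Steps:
$J{\left(Z,X \right)} = -3 + 5 X$
$- J{\left(-187,312 \right)} = - (-3 + 5 \cdot 312) = - (-3 + 1560) = \left(-1\right) 1557 = -1557$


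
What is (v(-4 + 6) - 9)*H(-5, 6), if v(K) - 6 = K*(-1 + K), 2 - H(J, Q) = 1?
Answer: -1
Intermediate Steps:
H(J, Q) = 1 (H(J, Q) = 2 - 1*1 = 2 - 1 = 1)
v(K) = 6 + K*(-1 + K)
(v(-4 + 6) - 9)*H(-5, 6) = ((6 + (-4 + 6)**2 - (-4 + 6)) - 9)*1 = ((6 + 2**2 - 1*2) - 9)*1 = ((6 + 4 - 2) - 9)*1 = (8 - 9)*1 = -1*1 = -1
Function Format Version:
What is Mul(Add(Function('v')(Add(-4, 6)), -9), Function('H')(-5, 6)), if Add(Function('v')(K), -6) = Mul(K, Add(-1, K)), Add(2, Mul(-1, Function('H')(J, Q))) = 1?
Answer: -1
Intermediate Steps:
Function('H')(J, Q) = 1 (Function('H')(J, Q) = Add(2, Mul(-1, 1)) = Add(2, -1) = 1)
Function('v')(K) = Add(6, Mul(K, Add(-1, K)))
Mul(Add(Function('v')(Add(-4, 6)), -9), Function('H')(-5, 6)) = Mul(Add(Add(6, Pow(Add(-4, 6), 2), Mul(-1, Add(-4, 6))), -9), 1) = Mul(Add(Add(6, Pow(2, 2), Mul(-1, 2)), -9), 1) = Mul(Add(Add(6, 4, -2), -9), 1) = Mul(Add(8, -9), 1) = Mul(-1, 1) = -1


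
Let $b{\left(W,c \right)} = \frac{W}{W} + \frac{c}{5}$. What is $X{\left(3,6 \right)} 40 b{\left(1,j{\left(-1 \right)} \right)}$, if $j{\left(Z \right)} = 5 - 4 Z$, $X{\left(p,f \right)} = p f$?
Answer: $2016$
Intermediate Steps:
$X{\left(p,f \right)} = f p$
$b{\left(W,c \right)} = 1 + \frac{c}{5}$ ($b{\left(W,c \right)} = 1 + c \frac{1}{5} = 1 + \frac{c}{5}$)
$X{\left(3,6 \right)} 40 b{\left(1,j{\left(-1 \right)} \right)} = 6 \cdot 3 \cdot 40 \left(1 + \frac{5 - -4}{5}\right) = 18 \cdot 40 \left(1 + \frac{5 + 4}{5}\right) = 720 \left(1 + \frac{1}{5} \cdot 9\right) = 720 \left(1 + \frac{9}{5}\right) = 720 \cdot \frac{14}{5} = 2016$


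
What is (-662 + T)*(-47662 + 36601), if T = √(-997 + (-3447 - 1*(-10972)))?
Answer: 7322382 - 88488*√102 ≈ 6.4287e+6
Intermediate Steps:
T = 8*√102 (T = √(-997 + (-3447 + 10972)) = √(-997 + 7525) = √6528 = 8*√102 ≈ 80.796)
(-662 + T)*(-47662 + 36601) = (-662 + 8*√102)*(-47662 + 36601) = (-662 + 8*√102)*(-11061) = 7322382 - 88488*√102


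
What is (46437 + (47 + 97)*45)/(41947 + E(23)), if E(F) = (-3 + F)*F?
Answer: 52917/42407 ≈ 1.2478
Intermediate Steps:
E(F) = F*(-3 + F)
(46437 + (47 + 97)*45)/(41947 + E(23)) = (46437 + (47 + 97)*45)/(41947 + 23*(-3 + 23)) = (46437 + 144*45)/(41947 + 23*20) = (46437 + 6480)/(41947 + 460) = 52917/42407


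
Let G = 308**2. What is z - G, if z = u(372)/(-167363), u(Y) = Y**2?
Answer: -15876862016/167363 ≈ -94865.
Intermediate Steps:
z = -138384/167363 (z = 372**2/(-167363) = 138384*(-1/167363) = -138384/167363 ≈ -0.82685)
G = 94864
z - G = -138384/167363 - 1*94864 = -138384/167363 - 94864 = -15876862016/167363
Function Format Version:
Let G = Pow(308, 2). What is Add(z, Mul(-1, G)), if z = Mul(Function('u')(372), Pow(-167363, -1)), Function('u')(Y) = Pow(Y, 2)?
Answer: Rational(-15876862016, 167363) ≈ -94865.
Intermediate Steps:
z = Rational(-138384, 167363) (z = Mul(Pow(372, 2), Pow(-167363, -1)) = Mul(138384, Rational(-1, 167363)) = Rational(-138384, 167363) ≈ -0.82685)
G = 94864
Add(z, Mul(-1, G)) = Add(Rational(-138384, 167363), Mul(-1, 94864)) = Add(Rational(-138384, 167363), -94864) = Rational(-15876862016, 167363)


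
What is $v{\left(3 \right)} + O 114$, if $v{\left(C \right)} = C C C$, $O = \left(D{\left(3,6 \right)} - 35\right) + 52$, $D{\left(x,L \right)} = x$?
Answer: $2307$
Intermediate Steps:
$O = 20$ ($O = \left(3 - 35\right) + 52 = -32 + 52 = 20$)
$v{\left(C \right)} = C^{3}$ ($v{\left(C \right)} = C^{2} C = C^{3}$)
$v{\left(3 \right)} + O 114 = 3^{3} + 20 \cdot 114 = 27 + 2280 = 2307$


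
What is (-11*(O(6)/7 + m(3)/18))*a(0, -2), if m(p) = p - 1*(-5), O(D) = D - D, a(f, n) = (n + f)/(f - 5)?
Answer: -88/45 ≈ -1.9556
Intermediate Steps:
a(f, n) = (f + n)/(-5 + f)
O(D) = 0
m(p) = 5 + p (m(p) = p + 5 = 5 + p)
(-11*(O(6)/7 + m(3)/18))*a(0, -2) = (-11*(0/7 + (5 + 3)/18))*((0 - 2)/(-5 + 0)) = (-11*(0*(1/7) + 8*(1/18)))*(-2/(-5)) = (-11*(0 + 4/9))*(-1/5*(-2)) = -11*4/9*(2/5) = -44/9*2/5 = -88/45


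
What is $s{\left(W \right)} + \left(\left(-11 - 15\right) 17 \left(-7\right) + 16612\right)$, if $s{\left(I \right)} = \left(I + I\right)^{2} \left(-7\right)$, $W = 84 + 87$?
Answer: $-799042$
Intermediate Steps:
$W = 171$
$s{\left(I \right)} = - 28 I^{2}$ ($s{\left(I \right)} = \left(2 I\right)^{2} \left(-7\right) = 4 I^{2} \left(-7\right) = - 28 I^{2}$)
$s{\left(W \right)} + \left(\left(-11 - 15\right) 17 \left(-7\right) + 16612\right) = - 28 \cdot 171^{2} + \left(\left(-11 - 15\right) 17 \left(-7\right) + 16612\right) = \left(-28\right) 29241 + \left(\left(-11 - 15\right) 17 \left(-7\right) + 16612\right) = -818748 + \left(\left(-26\right) 17 \left(-7\right) + 16612\right) = -818748 + \left(\left(-442\right) \left(-7\right) + 16612\right) = -818748 + \left(3094 + 16612\right) = -818748 + 19706 = -799042$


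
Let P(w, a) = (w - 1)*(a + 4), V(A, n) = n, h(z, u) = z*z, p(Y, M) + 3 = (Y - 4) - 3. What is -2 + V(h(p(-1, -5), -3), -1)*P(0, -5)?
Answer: -3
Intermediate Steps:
p(Y, M) = -10 + Y (p(Y, M) = -3 + ((Y - 4) - 3) = -3 + ((-4 + Y) - 3) = -3 + (-7 + Y) = -10 + Y)
h(z, u) = z²
P(w, a) = (-1 + w)*(4 + a)
-2 + V(h(p(-1, -5), -3), -1)*P(0, -5) = -2 - (-4 - 1*(-5) + 4*0 - 5*0) = -2 - (-4 + 5 + 0 + 0) = -2 - 1*1 = -2 - 1 = -3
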